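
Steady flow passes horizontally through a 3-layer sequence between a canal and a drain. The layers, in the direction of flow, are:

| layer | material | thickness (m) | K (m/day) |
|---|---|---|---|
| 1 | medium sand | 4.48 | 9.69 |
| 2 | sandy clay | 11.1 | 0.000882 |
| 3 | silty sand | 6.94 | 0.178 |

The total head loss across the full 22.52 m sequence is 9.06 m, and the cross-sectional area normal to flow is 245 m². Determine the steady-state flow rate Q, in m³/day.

Flow is perpendicular to layering, so the layers act in series and the equivalent K is the thickness-weighted harmonic mean.
Total thickness L = 4.48 + 11.1 + 6.94 = 22.52 m.
Σ(b_i/K_i) = 4.48/9.69 + 11.1/0.000882 + 6.94/0.178 = 12624 d.
K_eq = L / Σ(b_i/K_i) = 22.52 / 12624 = 0.001784 m/day.
Q = K_eq · A · (Δh/L) = 0.001784 × 245 × (9.06/22.52) = 0.1758 m³/day.

0.176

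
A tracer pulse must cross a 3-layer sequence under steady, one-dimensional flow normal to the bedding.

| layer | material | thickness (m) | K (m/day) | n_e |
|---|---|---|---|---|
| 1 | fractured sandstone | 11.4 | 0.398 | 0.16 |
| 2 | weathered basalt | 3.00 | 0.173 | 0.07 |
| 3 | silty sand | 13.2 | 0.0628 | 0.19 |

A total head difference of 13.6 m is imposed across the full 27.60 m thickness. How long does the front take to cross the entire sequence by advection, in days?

With flow normal to the layers, continuity requires the same specific discharge q through every layer.
Σ(b_i/K_i) = 11.4/0.398 + 3.00/0.173 + 13.2/0.0628 = 256.2 d.
q = Δh / Σ(b_i/K_i) = 13.6 / 256.2 = 0.05309 m/day.
In each layer the seepage velocity is v_i = q/n_i, so the layer transit time is t_i = b_i·n_i / q:
  layer 1 (fractured sandstone): t_1 = 11.4 × 0.16 / 0.05309 = 34.36 d
  layer 2 (weathered basalt): t_2 = 3.00 × 0.07 / 0.05309 = 3.956 d
  layer 3 (silty sand): t_3 = 13.2 × 0.19 / 0.05309 = 47.24 d
Total t = Σ t_i = 85.56 days.

85.6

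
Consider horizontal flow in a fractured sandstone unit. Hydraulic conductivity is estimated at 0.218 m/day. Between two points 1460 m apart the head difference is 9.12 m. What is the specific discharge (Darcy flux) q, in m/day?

0.00136

Hydraulic gradient i = Δh / L = 9.12 / 1460 = 0.006247.
Specific discharge q = K · i = 0.2180 × 0.006247 = 0.001362 m/day.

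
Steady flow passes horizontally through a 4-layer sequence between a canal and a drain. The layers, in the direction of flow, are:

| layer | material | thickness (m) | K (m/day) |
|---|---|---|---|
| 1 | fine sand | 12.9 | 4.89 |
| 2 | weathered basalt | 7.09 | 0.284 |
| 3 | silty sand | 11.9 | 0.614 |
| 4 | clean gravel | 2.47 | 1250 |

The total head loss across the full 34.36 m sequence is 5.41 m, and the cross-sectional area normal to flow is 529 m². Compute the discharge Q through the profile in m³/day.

60.9

Flow is perpendicular to layering, so the layers act in series and the equivalent K is the thickness-weighted harmonic mean.
Total thickness L = 12.9 + 7.09 + 11.9 + 2.47 = 34.36 m.
Σ(b_i/K_i) = 12.9/4.89 + 7.09/0.284 + 11.9/0.614 + 2.47/1250 = 46.99 d.
K_eq = L / Σ(b_i/K_i) = 34.36 / 46.99 = 0.7313 m/day.
Q = K_eq · A · (Δh/L) = 0.7313 × 529 × (5.41/34.36) = 60.91 m³/day.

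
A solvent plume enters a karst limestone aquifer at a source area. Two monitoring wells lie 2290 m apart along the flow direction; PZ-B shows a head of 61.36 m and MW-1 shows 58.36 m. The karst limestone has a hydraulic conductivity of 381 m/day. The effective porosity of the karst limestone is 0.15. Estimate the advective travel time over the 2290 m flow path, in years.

Hydraulic gradient i = (61.36 − 58.36) / 2290 = 3 / 2290 = 0.001310.
Darcy flux q = K · i = 381.0 × 0.001310 = 0.4991 m/day.
Seepage velocity v = q / n_e = 0.4991 / 0.15 = 3.328 m/day.
Travel time t = L / v = 2290 / 3.328 = 688.2 days = 1.884 years.

1.88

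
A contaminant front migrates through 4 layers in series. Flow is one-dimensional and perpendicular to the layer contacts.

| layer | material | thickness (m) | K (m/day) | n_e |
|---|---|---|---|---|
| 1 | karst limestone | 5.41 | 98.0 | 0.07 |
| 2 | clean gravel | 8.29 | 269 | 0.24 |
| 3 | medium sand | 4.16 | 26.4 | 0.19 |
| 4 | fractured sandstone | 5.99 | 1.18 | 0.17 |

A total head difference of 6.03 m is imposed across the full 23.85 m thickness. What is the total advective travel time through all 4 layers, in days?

With flow normal to the layers, continuity requires the same specific discharge q through every layer.
Σ(b_i/K_i) = 5.41/98.0 + 8.29/269 + 4.16/26.4 + 5.99/1.18 = 5.320 d.
q = Δh / Σ(b_i/K_i) = 6.03 / 5.320 = 1.133 m/day.
In each layer the seepage velocity is v_i = q/n_i, so the layer transit time is t_i = b_i·n_i / q:
  layer 1 (karst limestone): t_1 = 5.41 × 0.07 / 1.133 = 0.3341 d
  layer 2 (clean gravel): t_2 = 8.29 × 0.24 / 1.133 = 1.755 d
  layer 3 (medium sand): t_3 = 4.16 × 0.19 / 1.133 = 0.6973 d
  layer 4 (fractured sandstone): t_4 = 5.99 × 0.17 / 1.133 = 0.8984 d
Total t = Σ t_i = 3.685 days.

3.69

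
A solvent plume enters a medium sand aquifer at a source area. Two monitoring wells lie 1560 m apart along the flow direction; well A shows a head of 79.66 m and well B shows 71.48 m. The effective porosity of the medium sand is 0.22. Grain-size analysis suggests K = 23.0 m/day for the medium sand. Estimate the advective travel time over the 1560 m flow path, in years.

Hydraulic gradient i = (79.66 − 71.48) / 1560 = 8.18 / 1560 = 0.005244.
Darcy flux q = K · i = 23.00 × 0.005244 = 0.1206 m/day.
Seepage velocity v = q / n_e = 0.1206 / 0.22 = 0.5482 m/day.
Travel time t = L / v = 1560 / 0.5482 = 2846 days = 7.791 years.

7.79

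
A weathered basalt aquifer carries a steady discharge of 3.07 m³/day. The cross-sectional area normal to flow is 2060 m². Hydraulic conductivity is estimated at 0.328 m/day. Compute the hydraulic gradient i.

0.00454

From Q = K·A·i, i = Q / (K·A) = 3.07 / (0.3280 × 2060) = 0.004544.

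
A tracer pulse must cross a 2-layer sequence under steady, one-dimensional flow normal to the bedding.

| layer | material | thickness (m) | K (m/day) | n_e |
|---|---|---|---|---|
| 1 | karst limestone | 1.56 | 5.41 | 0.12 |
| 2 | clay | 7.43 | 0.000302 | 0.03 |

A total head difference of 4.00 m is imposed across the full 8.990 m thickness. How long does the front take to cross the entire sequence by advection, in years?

6.91

With flow normal to the layers, continuity requires the same specific discharge q through every layer.
Σ(b_i/K_i) = 1.56/5.41 + 7.43/0.000302 = 24603 d.
q = Δh / Σ(b_i/K_i) = 4.00 / 24603 = 0.0001626 m/day.
In each layer the seepage velocity is v_i = q/n_i, so the layer transit time is t_i = b_i·n_i / q:
  layer 1 (karst limestone): t_1 = 1.56 × 0.12 / 0.0001626 = 1151 d
  layer 2 (clay): t_2 = 7.43 × 0.03 / 0.0001626 = 1371 d
Total t = Σ t_i = 2522 days = 6.906 years.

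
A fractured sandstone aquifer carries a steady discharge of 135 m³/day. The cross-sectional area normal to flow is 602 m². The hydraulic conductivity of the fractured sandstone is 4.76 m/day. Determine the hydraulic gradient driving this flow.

0.0471

From Q = K·A·i, i = Q / (K·A) = 135 / (4.760 × 602.0) = 0.04711.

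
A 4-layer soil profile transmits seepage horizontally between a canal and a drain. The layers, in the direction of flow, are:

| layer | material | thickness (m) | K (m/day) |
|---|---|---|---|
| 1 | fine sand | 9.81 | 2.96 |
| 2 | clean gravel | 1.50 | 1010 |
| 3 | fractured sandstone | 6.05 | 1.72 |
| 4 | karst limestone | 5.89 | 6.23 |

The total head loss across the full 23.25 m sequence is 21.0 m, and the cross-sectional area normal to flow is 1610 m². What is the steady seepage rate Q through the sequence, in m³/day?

4350

Flow is perpendicular to layering, so the layers act in series and the equivalent K is the thickness-weighted harmonic mean.
Total thickness L = 9.81 + 1.50 + 6.05 + 5.89 = 23.25 m.
Σ(b_i/K_i) = 9.81/2.96 + 1.50/1010 + 6.05/1.72 + 5.89/6.23 = 7.779 d.
K_eq = L / Σ(b_i/K_i) = 23.25 / 7.779 = 2.989 m/day.
Q = K_eq · A · (Δh/L) = 2.989 × 1610 × (21.0/23.25) = 4347 m³/day.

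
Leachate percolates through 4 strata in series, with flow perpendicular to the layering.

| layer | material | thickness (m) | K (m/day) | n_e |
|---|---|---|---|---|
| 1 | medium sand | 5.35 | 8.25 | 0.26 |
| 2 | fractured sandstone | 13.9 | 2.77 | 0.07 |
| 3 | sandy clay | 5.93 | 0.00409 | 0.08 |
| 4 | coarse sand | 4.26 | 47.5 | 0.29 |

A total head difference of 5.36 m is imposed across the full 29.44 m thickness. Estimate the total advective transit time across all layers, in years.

3.03

With flow normal to the layers, continuity requires the same specific discharge q through every layer.
Σ(b_i/K_i) = 5.35/8.25 + 13.9/2.77 + 5.93/0.00409 + 4.26/47.5 = 1456 d.
q = Δh / Σ(b_i/K_i) = 5.36 / 1456 = 0.003682 m/day.
In each layer the seepage velocity is v_i = q/n_i, so the layer transit time is t_i = b_i·n_i / q:
  layer 1 (medium sand): t_1 = 5.35 × 0.26 / 0.003682 = 377.8 d
  layer 2 (fractured sandstone): t_2 = 13.9 × 0.07 / 0.003682 = 264.2 d
  layer 3 (sandy clay): t_3 = 5.93 × 0.08 / 0.003682 = 128.8 d
  layer 4 (coarse sand): t_4 = 4.26 × 0.29 / 0.003682 = 335.5 d
Total t = Σ t_i = 1106 days = 3.029 years.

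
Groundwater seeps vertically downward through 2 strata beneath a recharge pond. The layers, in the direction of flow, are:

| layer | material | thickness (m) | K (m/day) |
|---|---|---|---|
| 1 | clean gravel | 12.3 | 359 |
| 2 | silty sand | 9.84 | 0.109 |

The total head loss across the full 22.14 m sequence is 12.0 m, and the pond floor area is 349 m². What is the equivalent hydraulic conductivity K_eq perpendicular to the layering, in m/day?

Flow is perpendicular to layering, so the layers act in series and the equivalent K is the thickness-weighted harmonic mean.
Total thickness L = 12.3 + 9.84 = 22.14 m.
Σ(b_i/K_i) = 12.3/359 + 9.84/0.109 = 90.31 d.
K_eq = L / Σ(b_i/K_i) = 22.14 / 90.31 = 0.2452 m/day.

0.245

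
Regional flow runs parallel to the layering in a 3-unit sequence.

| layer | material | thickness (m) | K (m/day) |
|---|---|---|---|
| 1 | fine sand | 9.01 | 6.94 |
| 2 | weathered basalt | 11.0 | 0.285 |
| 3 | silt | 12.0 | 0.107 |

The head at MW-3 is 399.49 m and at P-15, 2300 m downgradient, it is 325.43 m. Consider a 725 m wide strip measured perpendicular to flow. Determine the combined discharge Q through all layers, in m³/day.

1560

Flow is parallel to layering, so each bed carries its own Darcy discharge and the transmissivities add.
Σ(K_i·b_i) = 6.94×9.01 + 0.285×11.0 + 0.107×12.0 = 66.95 m²/day.
Hydraulic gradient i = (399.49 − 325.43) / 2300 = 74.06 / 2300 = 0.03220.
Q = Σ(K_i·b_i) · W · i = 66.95 × 725 × 0.03220 = 1563 m³/day.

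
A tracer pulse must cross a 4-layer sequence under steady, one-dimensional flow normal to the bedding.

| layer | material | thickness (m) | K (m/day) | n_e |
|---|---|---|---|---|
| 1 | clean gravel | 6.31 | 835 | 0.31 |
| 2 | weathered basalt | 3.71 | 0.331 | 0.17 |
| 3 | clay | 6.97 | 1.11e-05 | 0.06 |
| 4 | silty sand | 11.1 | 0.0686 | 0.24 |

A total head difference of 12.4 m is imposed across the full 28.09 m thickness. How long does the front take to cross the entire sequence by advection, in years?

With flow normal to the layers, continuity requires the same specific discharge q through every layer.
Σ(b_i/K_i) = 6.31/835 + 3.71/0.331 + 6.97/1.11e-05 + 11.1/0.0686 = 6.281e+05 d.
q = Δh / Σ(b_i/K_i) = 12.4 / 6.281e+05 = 1.974e-05 m/day.
In each layer the seepage velocity is v_i = q/n_i, so the layer transit time is t_i = b_i·n_i / q:
  layer 1 (clean gravel): t_1 = 6.31 × 0.31 / 1.974e-05 = 99083 d
  layer 2 (weathered basalt): t_2 = 3.71 × 0.17 / 1.974e-05 = 31947 d
  layer 3 (clay): t_3 = 6.97 × 0.06 / 1.974e-05 = 21183 d
  layer 4 (silty sand): t_4 = 11.1 × 0.24 / 1.974e-05 = 1.349e+05 d
Total t = Σ t_i = 2.872e+05 days = 786.2 years.

786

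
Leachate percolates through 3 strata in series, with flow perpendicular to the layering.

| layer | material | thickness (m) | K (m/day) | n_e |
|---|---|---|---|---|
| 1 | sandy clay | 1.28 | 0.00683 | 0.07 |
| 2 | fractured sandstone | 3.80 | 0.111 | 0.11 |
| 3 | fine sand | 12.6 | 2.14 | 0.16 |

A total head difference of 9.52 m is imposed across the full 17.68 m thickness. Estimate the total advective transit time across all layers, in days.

With flow normal to the layers, continuity requires the same specific discharge q through every layer.
Σ(b_i/K_i) = 1.28/0.00683 + 3.80/0.111 + 12.6/2.14 = 227.5 d.
q = Δh / Σ(b_i/K_i) = 9.52 / 227.5 = 0.04184 m/day.
In each layer the seepage velocity is v_i = q/n_i, so the layer transit time is t_i = b_i·n_i / q:
  layer 1 (sandy clay): t_1 = 1.28 × 0.07 / 0.04184 = 2.141 d
  layer 2 (fractured sandstone): t_2 = 3.80 × 0.11 / 0.04184 = 9.990 d
  layer 3 (fine sand): t_3 = 12.6 × 0.16 / 0.04184 = 48.18 d
Total t = Σ t_i = 60.31 days.

60.3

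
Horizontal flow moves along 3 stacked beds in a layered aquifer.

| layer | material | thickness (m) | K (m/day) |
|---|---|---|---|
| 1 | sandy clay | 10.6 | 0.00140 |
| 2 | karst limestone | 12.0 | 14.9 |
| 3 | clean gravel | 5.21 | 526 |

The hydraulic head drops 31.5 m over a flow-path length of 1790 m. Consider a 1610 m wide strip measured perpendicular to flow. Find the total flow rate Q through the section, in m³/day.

82700

Flow is parallel to layering, so each bed carries its own Darcy discharge and the transmissivities add.
Σ(K_i·b_i) = 0.00140×10.6 + 14.9×12.0 + 526×5.21 = 2919 m²/day.
Hydraulic gradient i = Δh / L = 31.5 / 1790 = 0.01760.
Q = Σ(K_i·b_i) · W · i = 2919 × 1610 × 0.01760 = 82710 m³/day.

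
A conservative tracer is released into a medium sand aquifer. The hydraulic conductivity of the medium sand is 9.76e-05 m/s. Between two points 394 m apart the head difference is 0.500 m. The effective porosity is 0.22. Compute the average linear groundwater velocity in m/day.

Convert K: 9.76e-05 m/s × 86400 = 8.433 m/day.
Hydraulic gradient i = Δh / L = 0.500 / 394 = 0.001269.
Darcy flux q = K · i = 8.433 × 0.001269 = 0.01070 m/day.
Seepage velocity v = q / n_e = 0.01070 / 0.22 = 0.04864 m/day.

0.0486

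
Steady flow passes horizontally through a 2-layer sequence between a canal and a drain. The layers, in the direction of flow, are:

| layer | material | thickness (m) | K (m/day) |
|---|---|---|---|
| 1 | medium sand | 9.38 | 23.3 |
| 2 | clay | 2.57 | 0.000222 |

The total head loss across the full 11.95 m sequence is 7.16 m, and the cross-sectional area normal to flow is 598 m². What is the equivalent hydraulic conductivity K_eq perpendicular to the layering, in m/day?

0.00103

Flow is perpendicular to layering, so the layers act in series and the equivalent K is the thickness-weighted harmonic mean.
Total thickness L = 9.38 + 2.57 = 11.95 m.
Σ(b_i/K_i) = 9.38/23.3 + 2.57/0.000222 = 11577 d.
K_eq = L / Σ(b_i/K_i) = 11.95 / 11577 = 0.001032 m/day.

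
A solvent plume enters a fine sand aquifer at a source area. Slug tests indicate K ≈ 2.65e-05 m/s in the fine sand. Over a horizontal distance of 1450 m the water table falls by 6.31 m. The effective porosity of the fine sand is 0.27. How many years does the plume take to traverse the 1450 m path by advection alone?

Convert K: 2.65e-05 m/s × 86400 = 2.290 m/day.
Hydraulic gradient i = Δh / L = 6.31 / 1450 = 0.004352.
Darcy flux q = K · i = 2.290 × 0.004352 = 0.009964 m/day.
Seepage velocity v = q / n_e = 0.009964 / 0.27 = 0.03690 m/day.
Travel time t = L / v = 1450 / 0.03690 = 39293 days = 107.6 years.

108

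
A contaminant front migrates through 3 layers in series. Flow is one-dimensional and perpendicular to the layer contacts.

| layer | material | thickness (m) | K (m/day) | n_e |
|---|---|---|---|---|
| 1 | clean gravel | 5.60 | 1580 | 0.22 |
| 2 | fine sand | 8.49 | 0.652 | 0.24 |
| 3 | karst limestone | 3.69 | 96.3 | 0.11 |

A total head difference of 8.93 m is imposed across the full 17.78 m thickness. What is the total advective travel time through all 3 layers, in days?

With flow normal to the layers, continuity requires the same specific discharge q through every layer.
Σ(b_i/K_i) = 5.60/1580 + 8.49/0.652 + 3.69/96.3 = 13.06 d.
q = Δh / Σ(b_i/K_i) = 8.93 / 13.06 = 0.6836 m/day.
In each layer the seepage velocity is v_i = q/n_i, so the layer transit time is t_i = b_i·n_i / q:
  layer 1 (clean gravel): t_1 = 5.60 × 0.22 / 0.6836 = 1.802 d
  layer 2 (fine sand): t_2 = 8.49 × 0.24 / 0.6836 = 2.981 d
  layer 3 (karst limestone): t_3 = 3.69 × 0.11 / 0.6836 = 0.5938 d
Total t = Σ t_i = 5.377 days.

5.38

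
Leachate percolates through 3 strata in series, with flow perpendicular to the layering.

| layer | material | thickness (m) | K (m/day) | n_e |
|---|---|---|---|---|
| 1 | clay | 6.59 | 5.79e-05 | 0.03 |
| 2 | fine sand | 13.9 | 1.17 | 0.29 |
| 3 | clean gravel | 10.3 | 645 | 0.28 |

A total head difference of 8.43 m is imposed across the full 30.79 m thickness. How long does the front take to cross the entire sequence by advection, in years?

With flow normal to the layers, continuity requires the same specific discharge q through every layer.
Σ(b_i/K_i) = 6.59/5.79e-05 + 13.9/1.17 + 10.3/645 = 1.138e+05 d.
q = Δh / Σ(b_i/K_i) = 8.43 / 1.138e+05 = 7.406e-05 m/day.
In each layer the seepage velocity is v_i = q/n_i, so the layer transit time is t_i = b_i·n_i / q:
  layer 1 (clay): t_1 = 6.59 × 0.03 / 7.406e-05 = 2670 d
  layer 2 (fine sand): t_2 = 13.9 × 0.29 / 7.406e-05 = 54430 d
  layer 3 (clean gravel): t_3 = 10.3 × 0.28 / 7.406e-05 = 38942 d
Total t = Σ t_i = 96042 days = 262.9 years.

263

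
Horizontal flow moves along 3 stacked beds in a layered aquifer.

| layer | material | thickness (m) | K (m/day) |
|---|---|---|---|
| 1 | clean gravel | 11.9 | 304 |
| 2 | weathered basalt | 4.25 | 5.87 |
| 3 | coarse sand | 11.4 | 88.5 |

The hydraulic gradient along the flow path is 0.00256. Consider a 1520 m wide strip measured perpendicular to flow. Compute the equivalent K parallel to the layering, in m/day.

169

Flow is parallel to layering, so each bed carries its own Darcy discharge and the transmissivities add.
Σ(K_i·b_i) = 304×11.9 + 5.87×4.25 + 88.5×11.4 = 4651 m²/day.
Total thickness b = 27.55 m, so K_eq = Σ(K_i·b_i)/b = 168.8 m/day.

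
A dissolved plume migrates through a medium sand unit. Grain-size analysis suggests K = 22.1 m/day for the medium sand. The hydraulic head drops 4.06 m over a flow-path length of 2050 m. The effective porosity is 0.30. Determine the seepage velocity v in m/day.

Hydraulic gradient i = Δh / L = 4.06 / 2050 = 0.001980.
Darcy flux q = K · i = 22.10 × 0.001980 = 0.04377 m/day.
Seepage velocity v = q / n_e = 0.04377 / 0.30 = 0.1459 m/day.

0.146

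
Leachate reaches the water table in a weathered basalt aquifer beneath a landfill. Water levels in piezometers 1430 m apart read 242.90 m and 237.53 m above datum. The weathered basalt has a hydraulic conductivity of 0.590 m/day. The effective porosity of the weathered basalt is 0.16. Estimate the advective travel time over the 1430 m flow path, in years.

283

Hydraulic gradient i = (242.90 − 237.53) / 1430 = 5.37 / 1430 = 0.003755.
Darcy flux q = K · i = 0.5900 × 0.003755 = 0.002216 m/day.
Seepage velocity v = q / n_e = 0.002216 / 0.16 = 0.01385 m/day.
Travel time t = L / v = 1430 / 0.01385 = 1.033e+05 days = 282.7 years.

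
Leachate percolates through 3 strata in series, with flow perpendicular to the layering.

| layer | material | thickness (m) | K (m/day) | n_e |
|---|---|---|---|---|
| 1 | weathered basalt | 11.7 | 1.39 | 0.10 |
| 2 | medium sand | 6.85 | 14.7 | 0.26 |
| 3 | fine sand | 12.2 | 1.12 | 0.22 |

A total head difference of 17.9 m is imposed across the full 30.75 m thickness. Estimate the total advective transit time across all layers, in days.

With flow normal to the layers, continuity requires the same specific discharge q through every layer.
Σ(b_i/K_i) = 11.7/1.39 + 6.85/14.7 + 12.2/1.12 = 19.78 d.
q = Δh / Σ(b_i/K_i) = 17.9 / 19.78 = 0.9051 m/day.
In each layer the seepage velocity is v_i = q/n_i, so the layer transit time is t_i = b_i·n_i / q:
  layer 1 (weathered basalt): t_1 = 11.7 × 0.10 / 0.9051 = 1.293 d
  layer 2 (medium sand): t_2 = 6.85 × 0.26 / 0.9051 = 1.968 d
  layer 3 (fine sand): t_3 = 12.2 × 0.22 / 0.9051 = 2.965 d
Total t = Σ t_i = 6.226 days.

6.23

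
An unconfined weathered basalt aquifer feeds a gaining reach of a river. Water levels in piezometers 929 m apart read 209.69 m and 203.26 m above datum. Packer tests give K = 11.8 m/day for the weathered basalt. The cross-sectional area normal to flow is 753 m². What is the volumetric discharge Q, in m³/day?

61.5

Hydraulic gradient i = (209.69 − 203.26) / 929 = 6.43 / 929 = 0.006921.
Darcy's law: Q = K · A · i = 11.80 × 753.0 × 0.006921 = 61.50 m³/day.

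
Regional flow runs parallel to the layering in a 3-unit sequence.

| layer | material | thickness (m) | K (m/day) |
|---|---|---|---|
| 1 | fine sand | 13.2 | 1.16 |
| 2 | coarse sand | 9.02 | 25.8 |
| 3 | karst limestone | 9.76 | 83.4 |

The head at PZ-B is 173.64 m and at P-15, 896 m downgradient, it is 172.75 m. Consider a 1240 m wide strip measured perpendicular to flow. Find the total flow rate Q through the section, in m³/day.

Flow is parallel to layering, so each bed carries its own Darcy discharge and the transmissivities add.
Σ(K_i·b_i) = 1.16×13.2 + 25.8×9.02 + 83.4×9.76 = 1062 m²/day.
Hydraulic gradient i = (173.64 − 172.75) / 896 = 0.89 / 896 = 0.0009933.
Q = Σ(K_i·b_i) · W · i = 1062 × 1240 × 0.0009933 = 1308 m³/day.

1310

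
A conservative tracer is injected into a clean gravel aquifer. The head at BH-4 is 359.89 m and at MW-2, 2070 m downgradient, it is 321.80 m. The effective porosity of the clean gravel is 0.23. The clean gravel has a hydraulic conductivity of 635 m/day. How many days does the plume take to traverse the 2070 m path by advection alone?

Hydraulic gradient i = (359.89 − 321.80) / 2070 = 38.09 / 2070 = 0.01840.
Darcy flux q = K · i = 635.0 × 0.01840 = 11.68 m/day.
Seepage velocity v = q / n_e = 11.68 / 0.23 = 50.80 m/day.
Travel time t = L / v = 2070 / 50.80 = 40.75 days.

40.7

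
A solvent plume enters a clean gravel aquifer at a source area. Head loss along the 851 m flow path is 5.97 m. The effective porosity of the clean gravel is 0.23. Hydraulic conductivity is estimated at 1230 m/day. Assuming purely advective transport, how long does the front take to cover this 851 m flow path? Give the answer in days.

22.7

Hydraulic gradient i = Δh / L = 5.97 / 851 = 0.007015.
Darcy flux q = K · i = 1230 × 0.007015 = 8.629 m/day.
Seepage velocity v = q / n_e = 8.629 / 0.23 = 37.52 m/day.
Travel time t = L / v = 851 / 37.52 = 22.68 days.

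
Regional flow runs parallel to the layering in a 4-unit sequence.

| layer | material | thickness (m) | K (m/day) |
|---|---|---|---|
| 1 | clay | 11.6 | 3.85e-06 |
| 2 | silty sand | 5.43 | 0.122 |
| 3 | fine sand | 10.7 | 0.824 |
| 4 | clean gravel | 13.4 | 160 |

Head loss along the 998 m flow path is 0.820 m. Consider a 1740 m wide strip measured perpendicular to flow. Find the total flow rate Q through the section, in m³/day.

Flow is parallel to layering, so each bed carries its own Darcy discharge and the transmissivities add.
Σ(K_i·b_i) = 3.85e-06×11.6 + 0.122×5.43 + 0.824×10.7 + 160×13.4 = 2153 m²/day.
Hydraulic gradient i = Δh / L = 0.820 / 998 = 0.0008216.
Q = Σ(K_i·b_i) · W · i = 2153 × 1740 × 0.0008216 = 3079 m³/day.

3080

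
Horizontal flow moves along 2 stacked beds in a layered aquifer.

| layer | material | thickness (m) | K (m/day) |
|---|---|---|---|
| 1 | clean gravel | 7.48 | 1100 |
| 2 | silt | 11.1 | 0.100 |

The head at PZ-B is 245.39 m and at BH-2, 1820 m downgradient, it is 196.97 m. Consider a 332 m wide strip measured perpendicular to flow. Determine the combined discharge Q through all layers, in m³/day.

72700

Flow is parallel to layering, so each bed carries its own Darcy discharge and the transmissivities add.
Σ(K_i·b_i) = 1100×7.48 + 0.100×11.1 = 8229 m²/day.
Hydraulic gradient i = (245.39 − 196.97) / 1820 = 48.42 / 1820 = 0.02660.
Q = Σ(K_i·b_i) · W · i = 8229 × 332 × 0.02660 = 72685 m³/day.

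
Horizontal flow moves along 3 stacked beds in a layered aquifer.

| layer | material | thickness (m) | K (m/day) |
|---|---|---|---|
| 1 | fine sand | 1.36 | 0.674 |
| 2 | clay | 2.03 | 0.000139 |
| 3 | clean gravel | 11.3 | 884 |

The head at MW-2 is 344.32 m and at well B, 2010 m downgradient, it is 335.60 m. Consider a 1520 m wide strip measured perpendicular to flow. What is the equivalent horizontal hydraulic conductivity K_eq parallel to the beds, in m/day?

Flow is parallel to layering, so each bed carries its own Darcy discharge and the transmissivities add.
Σ(K_i·b_i) = 0.674×1.36 + 0.000139×2.03 + 884×11.3 = 9990 m²/day.
Total thickness b = 14.69 m, so K_eq = Σ(K_i·b_i)/b = 680.1 m/day.

680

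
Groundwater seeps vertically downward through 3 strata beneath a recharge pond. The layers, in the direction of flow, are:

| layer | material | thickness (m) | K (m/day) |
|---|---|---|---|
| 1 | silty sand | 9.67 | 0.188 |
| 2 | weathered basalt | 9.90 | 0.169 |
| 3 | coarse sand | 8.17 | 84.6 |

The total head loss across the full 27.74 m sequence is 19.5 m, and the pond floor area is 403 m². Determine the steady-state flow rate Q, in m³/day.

Flow is perpendicular to layering, so the layers act in series and the equivalent K is the thickness-weighted harmonic mean.
Total thickness L = 9.67 + 9.90 + 8.17 = 27.74 m.
Σ(b_i/K_i) = 9.67/0.188 + 9.90/0.169 + 8.17/84.6 = 110.1 d.
K_eq = L / Σ(b_i/K_i) = 27.74 / 110.1 = 0.2519 m/day.
Q = K_eq · A · (Δh/L) = 0.2519 × 403 × (19.5/27.74) = 71.37 m³/day.

71.4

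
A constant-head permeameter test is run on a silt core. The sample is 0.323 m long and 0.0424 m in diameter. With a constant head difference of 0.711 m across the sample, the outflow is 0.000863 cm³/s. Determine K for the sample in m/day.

0.0240

Cross-sectional area A = π·(d/2)² = π × (0.0424/2)² = 0.001412 m².
Convert discharge: 0.000863 cm³/s = 8.630e-10 m³/s.
Darcy's law rearranged: K = Q·L / (A·Δh) = 8.630e-10 × 0.323 / (0.001412 × 0.711) = 2.777e-07 m/s = 0.02399 m/day.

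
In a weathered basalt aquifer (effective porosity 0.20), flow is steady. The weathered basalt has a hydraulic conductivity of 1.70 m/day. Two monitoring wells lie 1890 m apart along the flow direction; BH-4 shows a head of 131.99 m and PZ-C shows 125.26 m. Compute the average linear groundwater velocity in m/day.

Hydraulic gradient i = (131.99 − 125.26) / 1890 = 6.73 / 1890 = 0.003561.
Darcy flux q = K · i = 1.700 × 0.003561 = 0.006053 m/day.
Seepage velocity v = q / n_e = 0.006053 / 0.20 = 0.03027 m/day.

0.0303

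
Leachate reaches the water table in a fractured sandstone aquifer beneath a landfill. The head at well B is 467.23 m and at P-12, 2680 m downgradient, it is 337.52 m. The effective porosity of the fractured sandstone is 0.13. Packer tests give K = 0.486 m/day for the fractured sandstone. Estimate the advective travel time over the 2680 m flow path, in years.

40.6

Hydraulic gradient i = (467.23 − 337.52) / 2680 = 129.71 / 2680 = 0.04840.
Darcy flux q = K · i = 0.4860 × 0.04840 = 0.02352 m/day.
Seepage velocity v = q / n_e = 0.02352 / 0.13 = 0.1809 m/day.
Travel time t = L / v = 2680 / 0.1809 = 14812 days = 40.55 years.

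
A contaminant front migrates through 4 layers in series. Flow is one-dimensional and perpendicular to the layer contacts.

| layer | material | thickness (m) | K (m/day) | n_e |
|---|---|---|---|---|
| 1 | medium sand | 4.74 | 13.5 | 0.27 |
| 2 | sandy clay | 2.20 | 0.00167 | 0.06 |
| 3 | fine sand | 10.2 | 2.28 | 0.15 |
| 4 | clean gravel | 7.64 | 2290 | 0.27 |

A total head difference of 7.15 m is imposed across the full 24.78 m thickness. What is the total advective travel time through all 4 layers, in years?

With flow normal to the layers, continuity requires the same specific discharge q through every layer.
Σ(b_i/K_i) = 4.74/13.5 + 2.20/0.00167 + 10.2/2.28 + 7.64/2290 = 1322 d.
q = Δh / Σ(b_i/K_i) = 7.15 / 1322 = 0.005408 m/day.
In each layer the seepage velocity is v_i = q/n_i, so the layer transit time is t_i = b_i·n_i / q:
  layer 1 (medium sand): t_1 = 4.74 × 0.27 / 0.005408 = 236.7 d
  layer 2 (sandy clay): t_2 = 2.20 × 0.06 / 0.005408 = 24.41 d
  layer 3 (fine sand): t_3 = 10.2 × 0.15 / 0.005408 = 282.9 d
  layer 4 (clean gravel): t_4 = 7.64 × 0.27 / 0.005408 = 381.5 d
Total t = Σ t_i = 925.5 days = 2.534 years.

2.53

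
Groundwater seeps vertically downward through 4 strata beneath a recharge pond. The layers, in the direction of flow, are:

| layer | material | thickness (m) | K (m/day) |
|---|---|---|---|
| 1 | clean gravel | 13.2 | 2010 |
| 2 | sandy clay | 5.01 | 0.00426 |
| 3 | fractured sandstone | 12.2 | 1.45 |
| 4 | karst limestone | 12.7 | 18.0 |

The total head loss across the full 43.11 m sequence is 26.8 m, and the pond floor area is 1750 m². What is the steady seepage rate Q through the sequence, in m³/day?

Flow is perpendicular to layering, so the layers act in series and the equivalent K is the thickness-weighted harmonic mean.
Total thickness L = 13.2 + 5.01 + 12.2 + 12.7 = 43.11 m.
Σ(b_i/K_i) = 13.2/2010 + 5.01/0.00426 + 12.2/1.45 + 12.7/18.0 = 1185 d.
K_eq = L / Σ(b_i/K_i) = 43.11 / 1185 = 0.03637 m/day.
Q = K_eq · A · (Δh/L) = 0.03637 × 1750 × (26.8/43.11) = 39.57 m³/day.

39.6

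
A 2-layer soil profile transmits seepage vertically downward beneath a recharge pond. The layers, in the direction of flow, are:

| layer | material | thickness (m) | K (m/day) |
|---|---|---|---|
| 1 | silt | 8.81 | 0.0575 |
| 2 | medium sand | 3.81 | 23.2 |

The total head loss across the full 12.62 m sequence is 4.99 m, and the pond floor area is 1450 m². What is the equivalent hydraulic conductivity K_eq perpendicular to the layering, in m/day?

Flow is perpendicular to layering, so the layers act in series and the equivalent K is the thickness-weighted harmonic mean.
Total thickness L = 8.81 + 3.81 = 12.62 m.
Σ(b_i/K_i) = 8.81/0.0575 + 3.81/23.2 = 153.4 d.
K_eq = L / Σ(b_i/K_i) = 12.62 / 153.4 = 0.08228 m/day.

0.0823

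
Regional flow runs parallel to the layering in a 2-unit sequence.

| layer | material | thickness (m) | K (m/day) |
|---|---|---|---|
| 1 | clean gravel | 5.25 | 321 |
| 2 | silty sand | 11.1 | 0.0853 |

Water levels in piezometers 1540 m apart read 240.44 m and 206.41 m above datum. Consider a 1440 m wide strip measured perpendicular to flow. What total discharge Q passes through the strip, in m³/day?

53700

Flow is parallel to layering, so each bed carries its own Darcy discharge and the transmissivities add.
Σ(K_i·b_i) = 321×5.25 + 0.0853×11.1 = 1686 m²/day.
Hydraulic gradient i = (240.44 − 206.41) / 1540 = 34.03 / 1540 = 0.02210.
Q = Σ(K_i·b_i) · W · i = 1686 × 1440 × 0.02210 = 53655 m³/day.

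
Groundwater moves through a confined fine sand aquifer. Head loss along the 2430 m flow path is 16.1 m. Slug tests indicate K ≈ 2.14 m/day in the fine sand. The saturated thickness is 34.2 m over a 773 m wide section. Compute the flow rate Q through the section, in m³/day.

Cross-sectional area A = 773 × 34.2 = 26437 m².
Hydraulic gradient i = Δh / L = 16.1 / 2430 = 0.006626.
Darcy's law: Q = K · A · i = 2.140 × 26437 × 0.006626 = 374.8 m³/day.

375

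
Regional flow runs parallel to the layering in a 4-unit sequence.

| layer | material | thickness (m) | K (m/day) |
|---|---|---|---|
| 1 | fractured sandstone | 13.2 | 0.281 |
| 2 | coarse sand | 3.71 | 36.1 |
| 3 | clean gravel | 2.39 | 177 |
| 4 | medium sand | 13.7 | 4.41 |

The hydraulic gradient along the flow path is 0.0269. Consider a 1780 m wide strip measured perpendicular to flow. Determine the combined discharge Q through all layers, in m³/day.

29700

Flow is parallel to layering, so each bed carries its own Darcy discharge and the transmissivities add.
Σ(K_i·b_i) = 0.281×13.2 + 36.1×3.71 + 177×2.39 + 4.41×13.7 = 621.1 m²/day.
Hydraulic gradient i = 0.0269.
Q = Σ(K_i·b_i) · W · i = 621.1 × 1780 × 0.02690 = 29739 m³/day.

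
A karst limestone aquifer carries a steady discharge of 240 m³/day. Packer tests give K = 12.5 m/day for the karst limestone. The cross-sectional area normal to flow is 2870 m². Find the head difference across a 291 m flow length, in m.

1.95

From Q = K·A·i, i = Q / (K·A) = 240 / (12.50 × 2870) = 0.006690.
Head loss Δh = i · L = 0.006690 × 291 = 1.947 m.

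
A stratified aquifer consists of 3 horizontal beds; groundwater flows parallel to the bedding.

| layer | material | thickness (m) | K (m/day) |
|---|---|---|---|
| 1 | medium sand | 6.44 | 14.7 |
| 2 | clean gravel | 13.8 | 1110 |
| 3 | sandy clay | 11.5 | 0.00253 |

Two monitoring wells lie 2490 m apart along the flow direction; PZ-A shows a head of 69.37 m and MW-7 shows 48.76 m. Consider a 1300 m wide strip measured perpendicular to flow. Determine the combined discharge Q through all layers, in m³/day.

Flow is parallel to layering, so each bed carries its own Darcy discharge and the transmissivities add.
Σ(K_i·b_i) = 14.7×6.44 + 1110×13.8 + 0.00253×11.5 = 15413 m²/day.
Hydraulic gradient i = (69.37 − 48.76) / 2490 = 20.61 / 2490 = 0.008277.
Q = Σ(K_i·b_i) · W · i = 15413 × 1300 × 0.008277 = 1.658e+05 m³/day.

166000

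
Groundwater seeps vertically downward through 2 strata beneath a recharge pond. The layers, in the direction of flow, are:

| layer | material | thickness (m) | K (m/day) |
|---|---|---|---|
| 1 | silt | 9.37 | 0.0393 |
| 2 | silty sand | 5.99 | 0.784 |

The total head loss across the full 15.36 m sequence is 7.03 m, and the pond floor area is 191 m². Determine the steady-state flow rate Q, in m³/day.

Flow is perpendicular to layering, so the layers act in series and the equivalent K is the thickness-weighted harmonic mean.
Total thickness L = 9.37 + 5.99 = 15.36 m.
Σ(b_i/K_i) = 9.37/0.0393 + 5.99/0.784 = 246.1 d.
K_eq = L / Σ(b_i/K_i) = 15.36 / 246.1 = 0.06242 m/day.
Q = K_eq · A · (Δh/L) = 0.06242 × 191 × (7.03/15.36) = 5.457 m³/day.

5.46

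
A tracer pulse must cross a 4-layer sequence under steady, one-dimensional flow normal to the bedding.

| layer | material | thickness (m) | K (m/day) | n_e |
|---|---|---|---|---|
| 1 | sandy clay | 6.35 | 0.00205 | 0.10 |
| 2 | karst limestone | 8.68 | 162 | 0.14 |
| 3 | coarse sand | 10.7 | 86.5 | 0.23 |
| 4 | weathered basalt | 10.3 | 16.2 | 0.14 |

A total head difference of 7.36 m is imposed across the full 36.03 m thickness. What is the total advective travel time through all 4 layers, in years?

6.63

With flow normal to the layers, continuity requires the same specific discharge q through every layer.
Σ(b_i/K_i) = 6.35/0.00205 + 8.68/162 + 10.7/86.5 + 10.3/16.2 = 3098 d.
q = Δh / Σ(b_i/K_i) = 7.36 / 3098 = 0.002375 m/day.
In each layer the seepage velocity is v_i = q/n_i, so the layer transit time is t_i = b_i·n_i / q:
  layer 1 (sandy clay): t_1 = 6.35 × 0.10 / 0.002375 = 267.3 d
  layer 2 (karst limestone): t_2 = 8.68 × 0.14 / 0.002375 = 511.6 d
  layer 3 (coarse sand): t_3 = 10.7 × 0.23 / 0.002375 = 1036 d
  layer 4 (weathered basalt): t_4 = 10.3 × 0.14 / 0.002375 = 607.0 d
Total t = Σ t_i = 2422 days = 6.631 years.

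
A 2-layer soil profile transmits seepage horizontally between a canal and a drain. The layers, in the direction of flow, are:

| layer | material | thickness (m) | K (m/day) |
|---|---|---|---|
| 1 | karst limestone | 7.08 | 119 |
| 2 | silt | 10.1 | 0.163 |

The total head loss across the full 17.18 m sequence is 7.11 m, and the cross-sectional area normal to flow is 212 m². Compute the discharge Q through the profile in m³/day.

Flow is perpendicular to layering, so the layers act in series and the equivalent K is the thickness-weighted harmonic mean.
Total thickness L = 7.08 + 10.1 = 17.18 m.
Σ(b_i/K_i) = 7.08/119 + 10.1/0.163 = 62.02 d.
K_eq = L / Σ(b_i/K_i) = 17.18 / 62.02 = 0.2770 m/day.
Q = K_eq · A · (Δh/L) = 0.2770 × 212 × (7.11/17.18) = 24.30 m³/day.

24.3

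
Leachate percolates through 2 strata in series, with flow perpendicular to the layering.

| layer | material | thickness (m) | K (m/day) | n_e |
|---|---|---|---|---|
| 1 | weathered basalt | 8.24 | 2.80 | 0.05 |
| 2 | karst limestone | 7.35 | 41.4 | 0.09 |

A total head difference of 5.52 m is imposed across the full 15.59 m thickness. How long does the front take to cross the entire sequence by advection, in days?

0.607

With flow normal to the layers, continuity requires the same specific discharge q through every layer.
Σ(b_i/K_i) = 8.24/2.80 + 7.35/41.4 = 3.120 d.
q = Δh / Σ(b_i/K_i) = 5.52 / 3.120 = 1.769 m/day.
In each layer the seepage velocity is v_i = q/n_i, so the layer transit time is t_i = b_i·n_i / q:
  layer 1 (weathered basalt): t_1 = 8.24 × 0.05 / 1.769 = 0.2329 d
  layer 2 (karst limestone): t_2 = 7.35 × 0.09 / 1.769 = 0.3739 d
Total t = Σ t_i = 0.6068 days.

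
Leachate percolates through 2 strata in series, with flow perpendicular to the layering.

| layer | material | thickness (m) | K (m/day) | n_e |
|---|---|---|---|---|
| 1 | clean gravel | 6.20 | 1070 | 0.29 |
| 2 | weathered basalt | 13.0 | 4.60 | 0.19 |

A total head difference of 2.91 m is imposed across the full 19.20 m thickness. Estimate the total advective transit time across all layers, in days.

4.15

With flow normal to the layers, continuity requires the same specific discharge q through every layer.
Σ(b_i/K_i) = 6.20/1070 + 13.0/4.60 = 2.832 d.
q = Δh / Σ(b_i/K_i) = 2.91 / 2.832 = 1.028 m/day.
In each layer the seepage velocity is v_i = q/n_i, so the layer transit time is t_i = b_i·n_i / q:
  layer 1 (clean gravel): t_1 = 6.20 × 0.29 / 1.028 = 1.750 d
  layer 2 (weathered basalt): t_2 = 13.0 × 0.19 / 1.028 = 2.404 d
Total t = Σ t_i = 4.153 days.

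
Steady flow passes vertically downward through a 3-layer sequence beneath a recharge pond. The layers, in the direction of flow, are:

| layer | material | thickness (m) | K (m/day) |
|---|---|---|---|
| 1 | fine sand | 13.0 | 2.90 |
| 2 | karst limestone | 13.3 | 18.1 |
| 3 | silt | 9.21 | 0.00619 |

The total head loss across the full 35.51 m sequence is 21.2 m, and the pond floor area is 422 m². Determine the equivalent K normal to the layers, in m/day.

Flow is perpendicular to layering, so the layers act in series and the equivalent K is the thickness-weighted harmonic mean.
Total thickness L = 13.0 + 13.3 + 9.21 = 35.51 m.
Σ(b_i/K_i) = 13.0/2.90 + 13.3/18.1 + 9.21/0.00619 = 1493 d.
K_eq = L / Σ(b_i/K_i) = 35.51 / 1493 = 0.02378 m/day.

0.0238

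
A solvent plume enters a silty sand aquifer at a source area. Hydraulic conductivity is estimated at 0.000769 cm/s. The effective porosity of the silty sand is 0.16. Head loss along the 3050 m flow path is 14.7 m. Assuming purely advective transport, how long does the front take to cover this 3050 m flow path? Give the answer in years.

Convert K: 0.000769 cm/s × 864 = 0.6644 m/day.
Hydraulic gradient i = Δh / L = 14.7 / 3050 = 0.004820.
Darcy flux q = K · i = 0.6644 × 0.004820 = 0.003202 m/day.
Seepage velocity v = q / n_e = 0.003202 / 0.16 = 0.02001 m/day.
Travel time t = L / v = 3050 / 0.02001 = 1.524e+05 days = 417.2 years.

417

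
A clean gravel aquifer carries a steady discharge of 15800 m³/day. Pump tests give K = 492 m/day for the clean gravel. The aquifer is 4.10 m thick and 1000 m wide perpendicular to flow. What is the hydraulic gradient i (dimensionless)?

Cross-sectional area A = 1000 × 4.10 = 4100 m².
From Q = K·A·i, i = Q / (K·A) = 15800 / (492.0 × 4100) = 0.007833.

0.00783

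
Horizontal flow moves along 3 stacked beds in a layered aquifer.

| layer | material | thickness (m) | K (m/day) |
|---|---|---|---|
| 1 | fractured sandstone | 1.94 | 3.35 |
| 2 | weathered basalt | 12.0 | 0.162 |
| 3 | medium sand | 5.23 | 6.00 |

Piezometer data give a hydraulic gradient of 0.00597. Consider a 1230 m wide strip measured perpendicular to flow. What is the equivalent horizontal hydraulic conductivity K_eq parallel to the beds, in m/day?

Flow is parallel to layering, so each bed carries its own Darcy discharge and the transmissivities add.
Σ(K_i·b_i) = 3.35×1.94 + 0.162×12.0 + 6.00×5.23 = 39.82 m²/day.
Total thickness b = 19.17 m, so K_eq = Σ(K_i·b_i)/b = 2.077 m/day.

2.08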